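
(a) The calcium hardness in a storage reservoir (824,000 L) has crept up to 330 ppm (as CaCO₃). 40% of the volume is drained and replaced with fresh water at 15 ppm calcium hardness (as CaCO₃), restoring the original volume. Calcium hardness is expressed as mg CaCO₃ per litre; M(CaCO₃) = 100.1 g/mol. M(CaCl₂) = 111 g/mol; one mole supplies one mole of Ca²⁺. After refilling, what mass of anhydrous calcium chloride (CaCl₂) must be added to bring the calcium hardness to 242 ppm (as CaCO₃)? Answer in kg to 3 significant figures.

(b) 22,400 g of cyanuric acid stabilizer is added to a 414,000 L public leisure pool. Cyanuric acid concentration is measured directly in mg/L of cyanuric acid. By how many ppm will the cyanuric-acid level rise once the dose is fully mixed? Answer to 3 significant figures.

(a) 34.7 kg; (b) 54.1 ppm

(a) After draining 40% and refilling: 330 × 0.60 + 15 × 0.40 = 204 ppm.
(a) Deficit to target: 242 − 204 = 38 mg/L.
(a) As CaCO₃: 38 mg/L × 824,000 L = 31,310 g; ÷ 100.1 = 312.8 mol Ca²⁺.
(a) Mass: 312.8 × 111 = 34,720 g.

(b) Rise: 22,400 g / 414,000 L × 1000 = 54.11 mg/L.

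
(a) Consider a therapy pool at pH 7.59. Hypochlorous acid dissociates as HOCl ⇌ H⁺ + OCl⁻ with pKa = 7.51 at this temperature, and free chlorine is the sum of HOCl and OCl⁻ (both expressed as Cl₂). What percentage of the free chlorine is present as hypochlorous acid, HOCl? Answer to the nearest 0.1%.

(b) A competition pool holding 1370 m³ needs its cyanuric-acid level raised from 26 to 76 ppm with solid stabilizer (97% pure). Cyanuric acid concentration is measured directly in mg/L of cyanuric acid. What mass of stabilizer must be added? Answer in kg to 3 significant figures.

(a) 45.4%; (b) 70.6 kg

(a) [OCl⁻]/[HOCl] = 10^(pH − pKa) = 10^(7.59 − 7.51) = 10^0.08 = 1.202.
(a) Fraction as HOCl = 1 / (1 + 1.202) = 0.4541.

(b) Volume: 1370 m³ = 1,370,000 L.
(b) CYA to add: (76 − 26) = 50 mg/L × 1,370,000 L = 68,500 g cyanuric acid.
(b) At 97% purity: 68,500 / 0.97 = 70,620 g product.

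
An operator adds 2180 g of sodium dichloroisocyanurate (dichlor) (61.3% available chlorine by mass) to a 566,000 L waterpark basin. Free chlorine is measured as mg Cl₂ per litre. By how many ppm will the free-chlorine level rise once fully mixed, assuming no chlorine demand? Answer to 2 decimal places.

Available chlorine delivered: 2180 g × 0.613 = 1336 g as Cl₂.
Concentration rise: 1336 g / 566,000 L = 2.361 mg/L = 2.36 ppm.

2.36 ppm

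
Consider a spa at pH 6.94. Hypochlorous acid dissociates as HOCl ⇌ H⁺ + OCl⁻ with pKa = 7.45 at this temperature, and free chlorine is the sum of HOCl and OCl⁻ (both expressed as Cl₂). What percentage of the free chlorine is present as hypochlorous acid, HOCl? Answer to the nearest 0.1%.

[OCl⁻]/[HOCl] = 10^(pH − pKa) = 10^(6.94 − 7.45) = 10^-0.51 = 0.309.
Fraction as HOCl = 1 / (1 + 0.309) = 0.7639.

76.4%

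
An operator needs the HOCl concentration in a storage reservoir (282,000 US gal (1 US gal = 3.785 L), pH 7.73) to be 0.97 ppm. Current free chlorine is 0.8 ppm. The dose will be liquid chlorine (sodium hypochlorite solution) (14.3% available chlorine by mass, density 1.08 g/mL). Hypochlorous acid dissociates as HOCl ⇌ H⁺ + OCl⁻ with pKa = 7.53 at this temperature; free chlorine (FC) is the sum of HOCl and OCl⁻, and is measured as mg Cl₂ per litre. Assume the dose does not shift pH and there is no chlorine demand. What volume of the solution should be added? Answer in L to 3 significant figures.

Volume: 282,000 US gal × 3.785 L/gal = 1,067,370 L.
[OCl⁻]/[HOCl] = 10^(pH − pKa) = 10^(7.73 − 7.53) = 1.585; fraction as HOCl = 1/(1 + 1.585) = 0.3869.
Free chlorine required for 0.97 ppm HOCl: 0.97 / 0.3869 = 2.507 ppm.
FC to add: 2.507 − 0.8 = 1.707 mg/L as Cl₂.
Cl₂ equivalent: 1.707 mg/L × 1,067,370 L = 1822 g.
Product at 14.3% available Cl: 1822 / 0.143 = 12,740 g.
Volume: 12,740 g ÷ 1.08 g/mL = 11,800 mL.

11.8 L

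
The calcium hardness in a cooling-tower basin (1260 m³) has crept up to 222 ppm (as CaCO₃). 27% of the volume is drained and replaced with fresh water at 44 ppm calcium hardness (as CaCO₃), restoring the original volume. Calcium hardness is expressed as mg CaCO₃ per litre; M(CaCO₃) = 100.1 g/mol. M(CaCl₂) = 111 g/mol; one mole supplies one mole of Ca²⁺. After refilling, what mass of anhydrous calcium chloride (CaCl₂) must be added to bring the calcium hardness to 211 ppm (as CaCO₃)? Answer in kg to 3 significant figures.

Volume: 1260 m³ = 1,260,000 L.
After draining 27% and refilling: 222 × 0.73 + 44 × 0.27 = 173.94 ppm.
Deficit to target: 211 − 173.94 = 37.06 mg/L.
As CaCO₃: 37.06 mg/L × 1,260,000 L = 46,700 g; ÷ 100.1 = 466.5 mol Ca²⁺.
Mass: 466.5 × 111 = 51,780 g.

51.8 kg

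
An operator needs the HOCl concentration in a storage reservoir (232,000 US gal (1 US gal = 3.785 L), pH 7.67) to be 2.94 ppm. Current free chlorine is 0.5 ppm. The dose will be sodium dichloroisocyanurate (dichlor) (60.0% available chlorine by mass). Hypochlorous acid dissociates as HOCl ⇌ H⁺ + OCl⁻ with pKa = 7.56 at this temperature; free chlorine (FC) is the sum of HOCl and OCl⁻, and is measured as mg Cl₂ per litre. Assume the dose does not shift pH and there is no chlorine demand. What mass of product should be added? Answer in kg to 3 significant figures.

9.11 kg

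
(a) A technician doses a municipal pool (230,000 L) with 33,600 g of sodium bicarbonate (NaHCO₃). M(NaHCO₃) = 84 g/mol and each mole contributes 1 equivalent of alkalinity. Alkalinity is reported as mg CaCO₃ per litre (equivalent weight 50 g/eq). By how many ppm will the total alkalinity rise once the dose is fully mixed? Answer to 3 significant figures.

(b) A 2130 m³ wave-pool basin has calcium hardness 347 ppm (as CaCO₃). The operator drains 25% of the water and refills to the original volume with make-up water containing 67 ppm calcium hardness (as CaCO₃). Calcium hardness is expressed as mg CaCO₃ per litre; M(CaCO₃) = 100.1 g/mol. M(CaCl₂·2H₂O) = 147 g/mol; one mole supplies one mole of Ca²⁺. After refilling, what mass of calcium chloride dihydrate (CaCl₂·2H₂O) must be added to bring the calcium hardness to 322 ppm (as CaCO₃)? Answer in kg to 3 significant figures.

(a) Moles of NaHCO₃: 33,600 g ÷ 84 g/mol = 400 mol → 400 eq of alkalinity.
(a) As CaCO₃: 400 eq × 50 g/eq = 20,000 g.
(a) Rise: 20,000 g / 230,000 L × 1000 = 86.96 mg/L.

(b) Volume: 2130 m³ = 2,130,000 L.
(b) After draining 25% and refilling: 347 × 0.75 + 67 × 0.25 = 277 ppm.
(b) Deficit to target: 322 − 277 = 45 mg/L.
(b) As CaCO₃: 45 mg/L × 2,130,000 L = 95,850 g; ÷ 100.1 = 957.5 mol Ca²⁺.
(b) Mass: 957.5 × 147 = 140,800 g.

(a) 87.0 ppm; (b) 141 kg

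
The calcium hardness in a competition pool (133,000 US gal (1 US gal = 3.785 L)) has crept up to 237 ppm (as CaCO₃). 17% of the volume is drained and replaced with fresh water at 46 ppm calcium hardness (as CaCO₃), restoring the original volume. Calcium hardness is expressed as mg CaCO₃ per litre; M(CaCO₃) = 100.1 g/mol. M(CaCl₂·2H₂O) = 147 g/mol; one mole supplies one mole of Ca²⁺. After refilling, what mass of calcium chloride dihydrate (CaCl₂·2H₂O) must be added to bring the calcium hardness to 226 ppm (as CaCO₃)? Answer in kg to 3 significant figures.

Volume: 133,000 US gal × 3.785 L/gal = 503,405 L.
After draining 17% and refilling: 237 × 0.83 + 46 × 0.17 = 204.53 ppm.
Deficit to target: 226 − 204.53 = 21.47 mg/L.
As CaCO₃: 21.47 mg/L × 503,405 L = 10,810 g; ÷ 100.1 = 108 mol Ca²⁺.
Mass: 108 × 147 = 15,870 g.

15.9 kg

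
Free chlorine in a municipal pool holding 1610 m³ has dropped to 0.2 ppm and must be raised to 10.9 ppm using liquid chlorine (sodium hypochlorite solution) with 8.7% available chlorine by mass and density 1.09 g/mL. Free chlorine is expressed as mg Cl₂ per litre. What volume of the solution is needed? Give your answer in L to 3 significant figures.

Volume: 1610 m³ = 1,610,000 L.
Chlorine deficit: 10.9 − 0.2 = 10.7 ppm = 10.7 mg/L as Cl₂.
Cl₂ equivalent needed: 10.7 mg/L × 1,610,000 L = 17,230,000 mg = 17,230 g.
Product at 8.7% available chlorine: 17,230 / 0.087 = 198,000 g.
Volume at density 1.09 g/mL: 198,000 g ÷ 1.09 g/mL = 181,700 mL.

182 L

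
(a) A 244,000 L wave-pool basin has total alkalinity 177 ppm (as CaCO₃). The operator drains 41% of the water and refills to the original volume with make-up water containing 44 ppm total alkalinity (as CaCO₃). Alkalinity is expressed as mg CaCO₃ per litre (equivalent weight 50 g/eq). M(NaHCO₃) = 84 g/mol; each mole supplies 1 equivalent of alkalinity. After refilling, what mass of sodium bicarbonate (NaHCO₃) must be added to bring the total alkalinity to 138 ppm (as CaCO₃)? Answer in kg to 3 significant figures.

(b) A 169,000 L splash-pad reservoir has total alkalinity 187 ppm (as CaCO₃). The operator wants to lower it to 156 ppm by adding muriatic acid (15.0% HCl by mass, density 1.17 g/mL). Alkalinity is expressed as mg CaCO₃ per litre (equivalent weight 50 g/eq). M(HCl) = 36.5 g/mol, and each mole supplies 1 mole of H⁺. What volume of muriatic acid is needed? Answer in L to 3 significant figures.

(a) After draining 41% and refilling: 177 × 0.59 + 44 × 0.41 = 122.47 ppm.
(a) Deficit to target: 138 − 122.47 = 15.53 mg/L.
(a) As CaCO₃: 15.53 mg/L × 244,000 L = 3789 g; ÷ 50 g/eq ÷ 1 = 75.79 mol NaHCO₃.
(a) Mass: 75.79 × 84 = 6366 g.

(b) Alkalinity to neutralize: (187 − 156) = 31 mg/L as CaCO₃ × 169,000 L = 5239 g as CaCO₃.
(b) Equivalents of H⁺ required: 5239 ÷ 50 g/eq = 104.8 eq = 104.8 mol HCl.
(b) Mass of HCl: 104.8 × 36.5 = 3824 g.
(b) Mass of 15.0% solution: 3824 / 0.15 = 25,500 g.
(b) Volume: 25,500 g ÷ 1.17 g/mL = 21,790 mL.

(a) 6.37 kg; (b) 21.8 L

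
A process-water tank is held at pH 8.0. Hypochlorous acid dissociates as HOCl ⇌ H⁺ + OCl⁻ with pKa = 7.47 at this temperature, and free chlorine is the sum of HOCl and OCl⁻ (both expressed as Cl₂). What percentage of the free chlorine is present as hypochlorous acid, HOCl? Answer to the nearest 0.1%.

[OCl⁻]/[HOCl] = 10^(pH − pKa) = 10^(8.0 − 7.47) = 10^0.53 = 3.388.
Fraction as HOCl = 1 / (1 + 3.388) = 0.2279.

22.8%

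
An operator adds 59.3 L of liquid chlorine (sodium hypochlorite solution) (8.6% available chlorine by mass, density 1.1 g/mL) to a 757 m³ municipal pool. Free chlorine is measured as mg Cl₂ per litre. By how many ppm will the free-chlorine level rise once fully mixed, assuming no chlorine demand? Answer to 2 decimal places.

7.41 ppm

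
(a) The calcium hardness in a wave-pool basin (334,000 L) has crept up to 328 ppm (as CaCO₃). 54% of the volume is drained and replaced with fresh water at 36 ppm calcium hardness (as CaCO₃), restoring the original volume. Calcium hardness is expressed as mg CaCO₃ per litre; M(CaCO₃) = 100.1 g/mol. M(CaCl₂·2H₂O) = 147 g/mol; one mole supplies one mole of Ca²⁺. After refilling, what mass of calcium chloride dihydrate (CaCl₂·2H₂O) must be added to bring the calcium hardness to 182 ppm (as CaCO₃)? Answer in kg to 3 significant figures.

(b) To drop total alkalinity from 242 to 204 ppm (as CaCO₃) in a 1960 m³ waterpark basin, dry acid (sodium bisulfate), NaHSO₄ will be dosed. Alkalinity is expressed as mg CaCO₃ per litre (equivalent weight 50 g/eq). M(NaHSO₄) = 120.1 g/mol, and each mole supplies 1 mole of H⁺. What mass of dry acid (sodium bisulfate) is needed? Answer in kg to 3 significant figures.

(a) 5.73 kg; (b) 179 kg

(a) After draining 54% and refilling: 328 × 0.46 + 36 × 0.54 = 170.32 ppm.
(a) Deficit to target: 182 − 170.32 = 11.68 mg/L.
(a) As CaCO₃: 11.68 mg/L × 334,000 L = 3901 g; ÷ 100.1 = 38.97 mol Ca²⁺.
(a) Mass: 38.97 × 147 = 5729 g.

(b) Volume: 1960 m³ = 1,960,000 L.
(b) Alkalinity to neutralize: (242 − 204) = 38 mg/L as CaCO₃ × 1,960,000 L = 74,480 g as CaCO₃.
(b) Equivalents of H⁺ required: 74,480 ÷ 50 g/eq = 1490 eq = 1490 mol NaHSO₄.
(b) Mass of NaHSO₄: 1490 × 120.1 = 178,900 g.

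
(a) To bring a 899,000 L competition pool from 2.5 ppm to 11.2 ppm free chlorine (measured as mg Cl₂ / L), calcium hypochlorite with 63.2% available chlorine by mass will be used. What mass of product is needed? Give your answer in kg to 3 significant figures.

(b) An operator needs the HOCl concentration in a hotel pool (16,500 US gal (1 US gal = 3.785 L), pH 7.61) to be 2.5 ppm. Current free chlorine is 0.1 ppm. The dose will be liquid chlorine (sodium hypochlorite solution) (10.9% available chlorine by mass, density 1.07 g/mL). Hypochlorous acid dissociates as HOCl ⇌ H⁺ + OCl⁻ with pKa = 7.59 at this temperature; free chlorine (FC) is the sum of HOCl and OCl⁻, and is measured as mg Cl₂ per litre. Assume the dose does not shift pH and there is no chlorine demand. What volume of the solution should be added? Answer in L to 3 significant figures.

(a) Chlorine deficit: 11.2 − 2.5 = 8.7 ppm = 8.7 mg/L as Cl₂.
(a) Cl₂ equivalent needed: 8.7 mg/L × 899,000 L = 7,821,000 mg = 7821 g.
(a) Product at 63.2% available chlorine: 7821 / 0.632 = 12,380 g.

(b) Volume: 16,500 US gal × 3.785 L/gal = 62,452 L.
(b) [OCl⁻]/[HOCl] = 10^(pH − pKa) = 10^(7.61 − 7.59) = 1.047; fraction as HOCl = 1/(1 + 1.047) = 0.4885.
(b) Free chlorine required for 2.5 ppm HOCl: 2.5 / 0.4885 = 5.118 ppm.
(b) FC to add: 5.118 − 0.1 = 5.018 mg/L as Cl₂.
(b) Cl₂ equivalent: 5.018 mg/L × 62,452 L = 313.4 g.
(b) Product at 10.9% available Cl: 313.4 / 0.109 = 2875 g.
(b) Volume: 2875 g ÷ 1.07 g/mL = 2687 mL.

(a) 12.4 kg; (b) 2.69 L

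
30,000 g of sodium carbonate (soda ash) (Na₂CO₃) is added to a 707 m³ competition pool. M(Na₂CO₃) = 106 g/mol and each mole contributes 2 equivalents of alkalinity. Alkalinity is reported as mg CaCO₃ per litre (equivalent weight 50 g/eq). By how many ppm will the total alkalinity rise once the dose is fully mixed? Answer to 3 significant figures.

40.0 ppm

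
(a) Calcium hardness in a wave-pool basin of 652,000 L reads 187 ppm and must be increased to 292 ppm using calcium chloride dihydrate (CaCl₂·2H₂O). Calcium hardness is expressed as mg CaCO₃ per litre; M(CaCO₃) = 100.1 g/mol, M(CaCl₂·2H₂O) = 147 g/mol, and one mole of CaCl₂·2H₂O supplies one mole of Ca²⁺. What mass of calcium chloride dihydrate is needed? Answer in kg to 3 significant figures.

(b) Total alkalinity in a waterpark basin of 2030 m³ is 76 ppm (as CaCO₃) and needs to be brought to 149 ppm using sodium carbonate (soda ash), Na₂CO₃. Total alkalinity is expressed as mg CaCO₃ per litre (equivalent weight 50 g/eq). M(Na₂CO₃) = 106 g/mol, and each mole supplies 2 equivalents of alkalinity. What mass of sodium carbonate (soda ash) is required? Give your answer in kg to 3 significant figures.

(a) Hardness to add: (292 − 187) = 105 mg/L as CaCO₃ × 652,000 L = 68,460 g as CaCO₃.
(a) Moles of Ca²⁺ (1 mol Ca²⁺ ≡ 1 mol CaCO₃): 68,460 / 100.1 g/mol = 683.9 mol.
(a) Mass of CaCl₂·2H₂O: 683.9 × 147 = 100,500 g.

(b) Volume: 2030 m³ = 2,030,000 L.
(b) Alkalinity to add: (149 − 76) = 73 mg/L as CaCO₃ × 2,030,000 L = 148,200 g as CaCO₃.
(b) Equivalents: 148,200 g ÷ 50 g/eq = 2964 eq.
(b) Each mole of Na₂CO₃ supplies 2 eq, so 2964 / 2 = 1482 mol.
(b) Mass: 1482 mol × 106 g/mol = 157,100 g.

(a) 101 kg; (b) 157 kg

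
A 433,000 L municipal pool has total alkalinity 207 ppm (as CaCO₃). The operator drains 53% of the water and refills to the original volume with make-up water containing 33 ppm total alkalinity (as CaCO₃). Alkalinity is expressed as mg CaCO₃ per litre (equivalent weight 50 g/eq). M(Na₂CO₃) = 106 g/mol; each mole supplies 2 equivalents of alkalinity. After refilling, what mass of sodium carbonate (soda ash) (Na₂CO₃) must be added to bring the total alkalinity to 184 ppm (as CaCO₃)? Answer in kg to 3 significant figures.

31.8 kg

After draining 53% and refilling: 207 × 0.47 + 33 × 0.53 = 114.78 ppm.
Deficit to target: 184 − 114.78 = 69.22 mg/L.
As CaCO₃: 69.22 mg/L × 433,000 L = 29,970 g; ÷ 50 g/eq ÷ 2 = 299.7 mol Na₂CO₃.
Mass: 299.7 × 106 = 31,770 g.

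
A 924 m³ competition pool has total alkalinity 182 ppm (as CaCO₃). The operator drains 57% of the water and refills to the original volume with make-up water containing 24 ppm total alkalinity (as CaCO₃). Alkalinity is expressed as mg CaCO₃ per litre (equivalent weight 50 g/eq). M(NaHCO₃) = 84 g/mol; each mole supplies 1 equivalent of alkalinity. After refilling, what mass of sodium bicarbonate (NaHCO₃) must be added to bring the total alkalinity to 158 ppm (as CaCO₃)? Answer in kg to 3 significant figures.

Volume: 924 m³ = 924,000 L.
After draining 57% and refilling: 182 × 0.43 + 24 × 0.57 = 91.94 ppm.
Deficit to target: 158 − 91.94 = 66.06 mg/L.
As CaCO₃: 66.06 mg/L × 924,000 L = 61,040 g; ÷ 50 g/eq ÷ 1 = 1221 mol NaHCO₃.
Mass: 1221 × 84 = 102,500 g.

103 kg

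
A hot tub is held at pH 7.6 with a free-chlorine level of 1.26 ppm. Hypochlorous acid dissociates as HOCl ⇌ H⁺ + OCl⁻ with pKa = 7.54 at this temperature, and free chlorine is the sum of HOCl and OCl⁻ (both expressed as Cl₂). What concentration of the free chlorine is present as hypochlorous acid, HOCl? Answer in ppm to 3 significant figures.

0.587 ppm

[OCl⁻]/[HOCl] = 10^(pH − pKa) = 10^(7.6 − 7.54) = 10^0.06 = 1.148.
Fraction as HOCl = 1 / (1 + 1.148) = 0.4655.
HOCl = 0.4655 × 1.26 ppm = 0.5866 ppm.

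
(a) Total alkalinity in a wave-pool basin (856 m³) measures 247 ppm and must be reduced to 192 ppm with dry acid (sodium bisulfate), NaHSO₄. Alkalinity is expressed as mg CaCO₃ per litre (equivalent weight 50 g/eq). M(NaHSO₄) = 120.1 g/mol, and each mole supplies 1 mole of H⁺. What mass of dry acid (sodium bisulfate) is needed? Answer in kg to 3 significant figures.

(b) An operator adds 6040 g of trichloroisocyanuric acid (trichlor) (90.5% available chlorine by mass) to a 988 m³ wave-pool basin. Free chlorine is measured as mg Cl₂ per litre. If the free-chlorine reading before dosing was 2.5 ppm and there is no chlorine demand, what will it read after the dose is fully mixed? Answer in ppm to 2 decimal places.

(a) Volume: 856 m³ = 856,000 L.
(a) Alkalinity to neutralize: (247 − 192) = 55 mg/L as CaCO₃ × 856,000 L = 47,080 g as CaCO₃.
(a) Equivalents of H⁺ required: 47,080 ÷ 50 g/eq = 941.6 eq = 941.6 mol NaHSO₄.
(a) Mass of NaHSO₄: 941.6 × 120.1 = 113,100 g.

(b) Volume: 988 m³ = 988,000 L.
(b) Available chlorine delivered: 6040 g × 0.905 = 5466 g as Cl₂.
(b) Concentration rise: 5466 g / 988,000 L = 5.533 mg/L = 5.53 ppm.
(b) Final FC: 2.5 + 5.53 = 8.03 ppm.

(a) 113 kg; (b) 8.03 ppm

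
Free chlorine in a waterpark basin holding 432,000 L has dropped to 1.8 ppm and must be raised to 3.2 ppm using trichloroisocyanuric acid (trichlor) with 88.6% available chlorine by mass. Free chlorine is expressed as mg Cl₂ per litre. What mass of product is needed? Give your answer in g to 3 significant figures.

Chlorine deficit: 3.2 − 1.8 = 1.4 ppm = 1.4 mg/L as Cl₂.
Cl₂ equivalent needed: 1.4 mg/L × 432,000 L = 604,800 mg = 604.8 g.
Product at 88.6% available chlorine: 604.8 / 0.886 = 682.6 g.

683 g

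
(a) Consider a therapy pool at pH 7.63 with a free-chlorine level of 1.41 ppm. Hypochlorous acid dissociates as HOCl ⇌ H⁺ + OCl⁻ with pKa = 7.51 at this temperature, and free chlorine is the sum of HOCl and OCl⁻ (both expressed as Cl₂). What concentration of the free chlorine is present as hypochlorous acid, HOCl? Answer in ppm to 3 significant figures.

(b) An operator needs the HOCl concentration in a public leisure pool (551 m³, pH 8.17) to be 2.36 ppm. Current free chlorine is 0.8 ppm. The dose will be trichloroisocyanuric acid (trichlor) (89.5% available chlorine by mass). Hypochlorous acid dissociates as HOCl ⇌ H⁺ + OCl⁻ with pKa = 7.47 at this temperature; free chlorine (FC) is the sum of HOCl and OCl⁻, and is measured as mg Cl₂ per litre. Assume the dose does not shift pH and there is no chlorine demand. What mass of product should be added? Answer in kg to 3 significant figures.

(a) 0.608 ppm; (b) 8.24 kg

(a) [OCl⁻]/[HOCl] = 10^(pH − pKa) = 10^(7.63 − 7.51) = 10^0.12 = 1.318.
(a) Fraction as HOCl = 1 / (1 + 1.318) = 0.4314.
(a) HOCl = 0.4314 × 1.41 ppm = 0.6082 ppm.

(b) Volume: 551 m³ = 551,000 L.
(b) [OCl⁻]/[HOCl] = 10^(pH − pKa) = 10^(8.17 − 7.47) = 5.012; fraction as HOCl = 1/(1 + 5.012) = 0.1663.
(b) Free chlorine required for 2.36 ppm HOCl: 2.36 / 0.1663 = 14.19 ppm.
(b) FC to add: 14.19 − 0.8 = 13.39 mg/L as Cl₂.
(b) Cl₂ equivalent: 13.39 mg/L × 551,000 L = 7377 g.
(b) Product at 89.5% available Cl: 7377 / 0.895 = 8242 g.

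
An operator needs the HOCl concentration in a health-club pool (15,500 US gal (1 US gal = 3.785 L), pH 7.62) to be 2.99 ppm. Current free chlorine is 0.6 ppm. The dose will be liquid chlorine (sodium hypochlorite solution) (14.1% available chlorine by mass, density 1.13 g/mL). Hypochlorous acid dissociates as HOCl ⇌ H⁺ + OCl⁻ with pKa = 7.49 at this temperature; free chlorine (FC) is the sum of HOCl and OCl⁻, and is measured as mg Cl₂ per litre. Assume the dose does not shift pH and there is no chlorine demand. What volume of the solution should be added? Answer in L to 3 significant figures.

2.37 L

Volume: 15,500 US gal × 3.785 L/gal = 58,668 L.
[OCl⁻]/[HOCl] = 10^(pH − pKa) = 10^(7.62 − 7.49) = 1.349; fraction as HOCl = 1/(1 + 1.349) = 0.4257.
Free chlorine required for 2.99 ppm HOCl: 2.99 / 0.4257 = 7.023 ppm.
FC to add: 7.023 − 0.6 = 6.423 mg/L as Cl₂.
Cl₂ equivalent: 6.423 mg/L × 58,668 L = 376.8 g.
Product at 14.1% available Cl: 376.8 / 0.141 = 2673 g.
Volume: 2673 g ÷ 1.13 g/mL = 2365 mL.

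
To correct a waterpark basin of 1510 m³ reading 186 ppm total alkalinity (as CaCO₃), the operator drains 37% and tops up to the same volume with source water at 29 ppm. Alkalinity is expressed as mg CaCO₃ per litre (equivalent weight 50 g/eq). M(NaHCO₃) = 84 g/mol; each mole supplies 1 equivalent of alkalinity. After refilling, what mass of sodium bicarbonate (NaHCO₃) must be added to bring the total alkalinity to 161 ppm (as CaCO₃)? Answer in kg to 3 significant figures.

Volume: 1510 m³ = 1,510,000 L.
After draining 37% and refilling: 186 × 0.63 + 29 × 0.37 = 127.91 ppm.
Deficit to target: 161 − 127.91 = 33.09 mg/L.
As CaCO₃: 33.09 mg/L × 1,510,000 L = 49,970 g; ÷ 50 g/eq ÷ 1 = 999.3 mol NaHCO₃.
Mass: 999.3 × 84 = 83,940 g.

83.9 kg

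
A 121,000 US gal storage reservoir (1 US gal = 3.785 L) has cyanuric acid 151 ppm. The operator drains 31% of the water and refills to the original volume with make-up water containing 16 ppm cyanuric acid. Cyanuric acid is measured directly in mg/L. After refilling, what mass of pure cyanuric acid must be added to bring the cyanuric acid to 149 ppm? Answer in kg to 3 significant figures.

Volume: 121,000 US gal × 3.785 L/gal = 457,985 L.
After draining 31% and refilling: 151 × 0.69 + 16 × 0.31 = 109.15 ppm.
Deficit to target: 149 − 109.15 = 39.85 mg/L.
Mass: 39.85 mg/L × 457,985 L = 18,250 g cyanuric acid.

18.3 kg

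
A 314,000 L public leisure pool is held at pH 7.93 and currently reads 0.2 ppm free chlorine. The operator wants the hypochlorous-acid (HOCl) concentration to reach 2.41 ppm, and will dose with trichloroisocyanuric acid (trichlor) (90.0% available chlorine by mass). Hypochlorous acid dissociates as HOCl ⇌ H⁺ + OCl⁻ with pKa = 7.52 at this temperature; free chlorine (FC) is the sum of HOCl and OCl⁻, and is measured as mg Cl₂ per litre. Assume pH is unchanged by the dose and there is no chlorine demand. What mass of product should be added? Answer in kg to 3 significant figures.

[OCl⁻]/[HOCl] = 10^(pH − pKa) = 10^(7.93 − 7.52) = 2.57; fraction as HOCl = 1/(1 + 2.57) = 0.2801.
Free chlorine required for 2.41 ppm HOCl: 2.41 / 0.2801 = 8.605 ppm.
FC to add: 8.605 − 0.2 = 8.405 mg/L as Cl₂.
Cl₂ equivalent: 8.405 mg/L × 314,000 L = 2639 g.
Product at 90.0% available Cl: 2639 / 0.9 = 2932 g.

2.93 kg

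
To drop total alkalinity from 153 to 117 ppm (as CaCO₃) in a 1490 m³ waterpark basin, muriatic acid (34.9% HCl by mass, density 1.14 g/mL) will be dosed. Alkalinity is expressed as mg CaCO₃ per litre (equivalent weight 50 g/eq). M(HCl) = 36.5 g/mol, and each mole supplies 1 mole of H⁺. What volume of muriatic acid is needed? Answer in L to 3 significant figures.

98.4 L

Volume: 1490 m³ = 1,490,000 L.
Alkalinity to neutralize: (153 − 117) = 36 mg/L as CaCO₃ × 1,490,000 L = 53,640 g as CaCO₃.
Equivalents of H⁺ required: 53,640 ÷ 50 g/eq = 1073 eq = 1073 mol HCl.
Mass of HCl: 1073 × 36.5 = 39,160 g.
Mass of 34.9% solution: 39,160 / 0.349 = 112,200 g.
Volume: 112,200 g ÷ 1.14 g/mL = 98,420 mL.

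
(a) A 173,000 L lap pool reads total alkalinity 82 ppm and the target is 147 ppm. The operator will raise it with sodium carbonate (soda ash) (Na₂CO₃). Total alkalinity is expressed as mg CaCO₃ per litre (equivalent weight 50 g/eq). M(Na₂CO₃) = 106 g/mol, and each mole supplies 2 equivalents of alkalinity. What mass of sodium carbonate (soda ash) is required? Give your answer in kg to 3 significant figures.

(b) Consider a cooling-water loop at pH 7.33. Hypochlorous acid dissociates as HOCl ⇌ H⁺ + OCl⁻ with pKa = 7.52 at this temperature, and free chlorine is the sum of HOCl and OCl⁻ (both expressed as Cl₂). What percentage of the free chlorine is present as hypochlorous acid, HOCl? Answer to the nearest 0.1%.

(a) 11.9 kg; (b) 60.8%

(a) Alkalinity to add: (147 − 82) = 65 mg/L as CaCO₃ × 173,000 L = 11,240 g as CaCO₃.
(a) Equivalents: 11,240 g ÷ 50 g/eq = 224.9 eq.
(a) Each mole of Na₂CO₃ supplies 2 eq, so 224.9 / 2 = 112.5 mol.
(a) Mass: 112.5 mol × 106 g/mol = 11,920 g.

(b) [OCl⁻]/[HOCl] = 10^(pH − pKa) = 10^(7.33 − 7.52) = 10^-0.19 = 0.6457.
(b) Fraction as HOCl = 1 / (1 + 0.6457) = 0.6077.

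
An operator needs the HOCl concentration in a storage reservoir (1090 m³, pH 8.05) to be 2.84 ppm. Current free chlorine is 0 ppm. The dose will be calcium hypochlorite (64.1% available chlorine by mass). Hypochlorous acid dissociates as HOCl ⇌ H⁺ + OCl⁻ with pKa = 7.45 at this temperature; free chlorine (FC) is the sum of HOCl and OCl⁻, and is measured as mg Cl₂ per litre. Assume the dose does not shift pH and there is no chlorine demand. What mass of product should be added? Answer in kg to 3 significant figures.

Volume: 1090 m³ = 1,090,000 L.
[OCl⁻]/[HOCl] = 10^(pH − pKa) = 10^(8.05 − 7.45) = 3.981; fraction as HOCl = 1/(1 + 3.981) = 0.2008.
Free chlorine required for 2.84 ppm HOCl: 2.84 / 0.2008 = 14.15 ppm.
FC to add: 14.15 − 0 = 14.15 mg/L as Cl₂.
Cl₂ equivalent: 14.15 mg/L × 1,090,000 L = 15,420 g.
Product at 64.1% available Cl: 15,420 / 0.641 = 24,060 g.

24.1 kg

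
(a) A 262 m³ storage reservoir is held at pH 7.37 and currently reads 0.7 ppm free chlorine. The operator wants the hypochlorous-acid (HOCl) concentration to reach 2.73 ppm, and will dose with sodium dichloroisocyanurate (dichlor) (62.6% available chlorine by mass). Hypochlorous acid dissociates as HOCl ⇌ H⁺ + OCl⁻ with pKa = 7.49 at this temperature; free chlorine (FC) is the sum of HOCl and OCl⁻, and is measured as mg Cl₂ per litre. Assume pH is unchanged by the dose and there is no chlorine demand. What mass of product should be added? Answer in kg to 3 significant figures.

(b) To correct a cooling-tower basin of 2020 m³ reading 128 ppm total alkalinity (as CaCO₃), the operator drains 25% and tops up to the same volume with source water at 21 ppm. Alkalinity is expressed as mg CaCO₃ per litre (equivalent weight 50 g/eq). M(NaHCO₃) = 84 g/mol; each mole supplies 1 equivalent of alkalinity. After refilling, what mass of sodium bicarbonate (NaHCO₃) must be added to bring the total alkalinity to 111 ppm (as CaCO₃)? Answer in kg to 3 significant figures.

(a) 1.72 kg; (b) 33.1 kg

(a) Volume: 262 m³ = 262,000 L.
(a) [OCl⁻]/[HOCl] = 10^(pH − pKa) = 10^(7.37 − 7.49) = 0.7586; fraction as HOCl = 1/(1 + 0.7586) = 0.5686.
(a) Free chlorine required for 2.73 ppm HOCl: 2.73 / 0.5686 = 4.801 ppm.
(a) FC to add: 4.801 − 0.7 = 4.101 mg/L as Cl₂.
(a) Cl₂ equivalent: 4.101 mg/L × 262,000 L = 1074 g.
(a) Product at 62.6% available Cl: 1074 / 0.626 = 1716 g.

(b) Volume: 2020 m³ = 2,020,000 L.
(b) After draining 25% and refilling: 128 × 0.75 + 21 × 0.25 = 101.25 ppm.
(b) Deficit to target: 111 − 101.25 = 9.75 mg/L.
(b) As CaCO₃: 9.75 mg/L × 2,020,000 L = 19,700 g; ÷ 50 g/eq ÷ 1 = 393.9 mol NaHCO₃.
(b) Mass: 393.9 × 84 = 33,090 g.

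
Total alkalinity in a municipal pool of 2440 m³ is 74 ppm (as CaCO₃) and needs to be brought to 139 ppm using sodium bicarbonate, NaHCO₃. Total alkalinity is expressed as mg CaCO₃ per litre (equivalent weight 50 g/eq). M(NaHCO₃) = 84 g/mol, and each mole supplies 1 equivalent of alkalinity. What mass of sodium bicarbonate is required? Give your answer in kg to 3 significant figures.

266 kg

Volume: 2440 m³ = 2,440,000 L.
Alkalinity to add: (139 − 74) = 65 mg/L as CaCO₃ × 2,440,000 L = 158,600 g as CaCO₃.
Equivalents: 158,600 g ÷ 50 g/eq = 3172 eq.
NaHCO₃ supplies 1 eq per mole → 3172 mol.
Mass: 3172 mol × 84 g/mol = 266,400 g.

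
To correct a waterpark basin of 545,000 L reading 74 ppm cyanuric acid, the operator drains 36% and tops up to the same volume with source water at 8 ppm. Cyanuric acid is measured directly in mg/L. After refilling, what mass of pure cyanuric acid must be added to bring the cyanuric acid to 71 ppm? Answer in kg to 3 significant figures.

After draining 36% and refilling: 74 × 0.64 + 8 × 0.36 = 50.24 ppm.
Deficit to target: 71 − 50.24 = 20.76 mg/L.
Mass: 20.76 mg/L × 545,000 L = 11,310 g cyanuric acid.

11.3 kg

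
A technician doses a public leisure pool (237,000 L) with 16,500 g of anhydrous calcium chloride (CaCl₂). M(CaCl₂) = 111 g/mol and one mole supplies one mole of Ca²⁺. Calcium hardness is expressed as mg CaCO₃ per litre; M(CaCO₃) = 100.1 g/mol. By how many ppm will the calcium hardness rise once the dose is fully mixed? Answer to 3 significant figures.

Moles of Ca²⁺: 16,500 g ÷ 111 g/mol = 148.6 mol.
As CaCO₃: 148.6 mol × 100.1 g/mol = 14,880 g.
Rise: 14,880 g / 237,000 L × 1000 = 62.78 mg/L.

62.8 ppm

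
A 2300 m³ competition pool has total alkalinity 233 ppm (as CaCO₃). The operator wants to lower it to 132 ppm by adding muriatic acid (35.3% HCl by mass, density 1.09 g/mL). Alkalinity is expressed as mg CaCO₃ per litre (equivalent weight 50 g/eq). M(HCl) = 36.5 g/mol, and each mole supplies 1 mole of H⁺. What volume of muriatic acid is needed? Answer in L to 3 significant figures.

Volume: 2300 m³ = 2,300,000 L.
Alkalinity to neutralize: (233 − 132) = 101 mg/L as CaCO₃ × 2,300,000 L = 232,300 g as CaCO₃.
Equivalents of H⁺ required: 232,300 ÷ 50 g/eq = 4646 eq = 4646 mol HCl.
Mass of HCl: 4646 × 36.5 = 169,600 g.
Mass of 35.3% solution: 169,600 / 0.353 = 480,400 g.
Volume: 480,400 g ÷ 1.09 g/mL = 440,700 mL.

441 L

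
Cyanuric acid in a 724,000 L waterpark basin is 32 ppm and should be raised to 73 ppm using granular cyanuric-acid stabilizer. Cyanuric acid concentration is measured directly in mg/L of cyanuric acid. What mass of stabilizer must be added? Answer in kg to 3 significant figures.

29.7 kg

CYA to add: (73 − 32) = 41 mg/L × 724,000 L = 29,680 g cyanuric acid.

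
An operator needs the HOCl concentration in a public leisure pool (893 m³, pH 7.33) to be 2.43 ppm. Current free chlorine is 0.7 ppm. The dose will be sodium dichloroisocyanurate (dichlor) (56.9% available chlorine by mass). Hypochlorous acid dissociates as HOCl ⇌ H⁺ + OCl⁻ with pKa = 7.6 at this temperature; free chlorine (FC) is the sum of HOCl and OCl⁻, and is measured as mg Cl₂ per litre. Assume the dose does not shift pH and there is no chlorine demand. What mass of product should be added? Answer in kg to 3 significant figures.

Volume: 893 m³ = 893,000 L.
[OCl⁻]/[HOCl] = 10^(pH − pKa) = 10^(7.33 − 7.6) = 0.537; fraction as HOCl = 1/(1 + 0.537) = 0.6506.
Free chlorine required for 2.43 ppm HOCl: 2.43 / 0.6506 = 3.735 ppm.
FC to add: 3.735 − 0.7 = 3.035 mg/L as Cl₂.
Cl₂ equivalent: 3.035 mg/L × 893,000 L = 2710 g.
Product at 56.9% available Cl: 2710 / 0.569 = 4763 g.

4.76 kg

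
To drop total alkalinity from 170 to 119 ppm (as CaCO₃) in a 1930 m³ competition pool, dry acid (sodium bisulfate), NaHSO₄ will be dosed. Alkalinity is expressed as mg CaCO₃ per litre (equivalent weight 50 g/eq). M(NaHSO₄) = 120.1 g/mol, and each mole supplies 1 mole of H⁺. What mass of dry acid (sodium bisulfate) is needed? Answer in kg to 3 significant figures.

236 kg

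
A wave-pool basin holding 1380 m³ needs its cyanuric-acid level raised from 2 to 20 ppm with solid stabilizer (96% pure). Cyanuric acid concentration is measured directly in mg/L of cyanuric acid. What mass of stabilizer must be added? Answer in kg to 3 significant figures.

Volume: 1380 m³ = 1,380,000 L.
CYA to add: (20 − 2) = 18 mg/L × 1,380,000 L = 24,840 g cyanuric acid.
At 96% purity: 24,840 / 0.96 = 25,880 g product.

25.9 kg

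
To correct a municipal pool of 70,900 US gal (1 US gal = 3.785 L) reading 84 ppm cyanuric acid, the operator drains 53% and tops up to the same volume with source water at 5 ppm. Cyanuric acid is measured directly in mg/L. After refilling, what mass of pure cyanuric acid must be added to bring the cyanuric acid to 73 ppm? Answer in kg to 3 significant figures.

8.28 kg

Volume: 70,900 US gal × 3.785 L/gal = 268,356 L.
After draining 53% and refilling: 84 × 0.47 + 5 × 0.53 = 42.13 ppm.
Deficit to target: 73 − 42.13 = 30.87 mg/L.
Mass: 30.87 mg/L × 268,356 L = 8284 g cyanuric acid.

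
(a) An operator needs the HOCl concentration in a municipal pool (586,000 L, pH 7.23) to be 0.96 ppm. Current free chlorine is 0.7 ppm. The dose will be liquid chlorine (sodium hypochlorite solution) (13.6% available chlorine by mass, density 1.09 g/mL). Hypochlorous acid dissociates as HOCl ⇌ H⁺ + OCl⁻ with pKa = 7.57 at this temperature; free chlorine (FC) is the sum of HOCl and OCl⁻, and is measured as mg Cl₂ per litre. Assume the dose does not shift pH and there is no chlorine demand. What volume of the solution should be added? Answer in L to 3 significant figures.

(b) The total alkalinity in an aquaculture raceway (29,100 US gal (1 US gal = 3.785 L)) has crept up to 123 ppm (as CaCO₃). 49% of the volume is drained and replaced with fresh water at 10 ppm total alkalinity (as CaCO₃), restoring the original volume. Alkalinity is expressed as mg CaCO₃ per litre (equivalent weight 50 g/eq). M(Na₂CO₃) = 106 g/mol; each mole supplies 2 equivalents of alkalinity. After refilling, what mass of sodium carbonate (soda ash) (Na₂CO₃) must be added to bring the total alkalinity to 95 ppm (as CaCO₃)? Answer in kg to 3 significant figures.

(a) 2.76 L; (b) 3.20 kg

(a) [OCl⁻]/[HOCl] = 10^(pH − pKa) = 10^(7.23 − 7.57) = 0.4571; fraction as HOCl = 1/(1 + 0.4571) = 0.6863.
(a) Free chlorine required for 0.96 ppm HOCl: 0.96 / 0.6863 = 1.399 ppm.
(a) FC to add: 1.399 − 0.7 = 0.6988 mg/L as Cl₂.
(a) Cl₂ equivalent: 0.6988 mg/L × 586,000 L = 409.5 g.
(a) Product at 13.6% available Cl: 409.5 / 0.136 = 3011 g.
(a) Volume: 3011 g ÷ 1.09 g/mL = 2762 mL.

(b) Volume: 29,100 US gal × 3.785 L/gal = 110,144 L.
(b) After draining 49% and refilling: 123 × 0.51 + 10 × 0.49 = 67.63 ppm.
(b) Deficit to target: 95 − 67.63 = 27.37 mg/L.
(b) As CaCO₃: 27.37 mg/L × 110,144 L = 3015 g; ÷ 50 g/eq ÷ 2 = 30.15 mol Na₂CO₃.
(b) Mass: 30.15 × 106 = 3196 g.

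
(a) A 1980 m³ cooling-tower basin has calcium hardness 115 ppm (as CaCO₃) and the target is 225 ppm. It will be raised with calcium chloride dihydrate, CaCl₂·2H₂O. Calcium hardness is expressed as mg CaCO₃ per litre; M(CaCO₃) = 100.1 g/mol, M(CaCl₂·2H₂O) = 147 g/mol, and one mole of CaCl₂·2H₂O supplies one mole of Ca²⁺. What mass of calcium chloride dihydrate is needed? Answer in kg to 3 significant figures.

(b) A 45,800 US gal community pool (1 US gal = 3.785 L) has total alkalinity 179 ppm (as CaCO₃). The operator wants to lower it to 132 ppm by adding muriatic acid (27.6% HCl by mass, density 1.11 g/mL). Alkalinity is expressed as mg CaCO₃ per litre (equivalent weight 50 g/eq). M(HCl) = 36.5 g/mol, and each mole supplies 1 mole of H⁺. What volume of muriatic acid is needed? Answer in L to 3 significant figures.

(a) 320 kg; (b) 19.4 L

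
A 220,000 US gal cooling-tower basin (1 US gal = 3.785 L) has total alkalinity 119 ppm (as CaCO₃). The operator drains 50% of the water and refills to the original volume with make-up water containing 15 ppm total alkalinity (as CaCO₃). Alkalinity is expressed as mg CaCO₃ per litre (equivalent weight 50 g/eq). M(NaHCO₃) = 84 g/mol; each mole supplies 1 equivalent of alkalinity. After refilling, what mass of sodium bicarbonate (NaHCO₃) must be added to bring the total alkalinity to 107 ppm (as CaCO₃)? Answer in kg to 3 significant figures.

Volume: 220,000 US gal × 3.785 L/gal = 832,700 L.
After draining 50% and refilling: 119 × 0.50 + 15 × 0.50 = 67 ppm.
Deficit to target: 107 − 67 = 40 mg/L.
As CaCO₃: 40 mg/L × 832,700 L = 33,310 g; ÷ 50 g/eq ÷ 1 = 666.2 mol NaHCO₃.
Mass: 666.2 × 84 = 55,960 g.

56.0 kg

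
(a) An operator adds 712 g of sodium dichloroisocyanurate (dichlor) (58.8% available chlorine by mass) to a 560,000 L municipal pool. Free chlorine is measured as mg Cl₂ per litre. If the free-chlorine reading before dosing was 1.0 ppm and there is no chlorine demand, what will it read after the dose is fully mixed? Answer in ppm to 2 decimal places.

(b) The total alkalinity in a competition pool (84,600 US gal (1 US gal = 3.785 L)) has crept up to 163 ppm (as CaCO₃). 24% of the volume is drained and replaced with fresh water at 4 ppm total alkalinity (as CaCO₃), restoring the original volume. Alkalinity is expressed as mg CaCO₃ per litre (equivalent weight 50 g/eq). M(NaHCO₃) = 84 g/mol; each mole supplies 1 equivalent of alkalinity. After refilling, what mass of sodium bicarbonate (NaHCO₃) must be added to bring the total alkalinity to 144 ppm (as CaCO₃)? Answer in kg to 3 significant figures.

(a) Available chlorine delivered: 712 g × 0.588 = 418.7 g as Cl₂.
(a) Concentration rise: 418.7 g / 560,000 L = 0.7476 mg/L = 0.75 ppm.
(a) Final FC: 1.0 + 0.75 = 1.75 ppm.

(b) Volume: 84,600 US gal × 3.785 L/gal = 320,211 L.
(b) After draining 24% and refilling: 163 × 0.76 + 4 × 0.24 = 124.84 ppm.
(b) Deficit to target: 144 − 124.84 = 19.16 mg/L.
(b) As CaCO₃: 19.16 mg/L × 320,211 L = 6135 g; ÷ 50 g/eq ÷ 1 = 122.7 mol NaHCO₃.
(b) Mass: 122.7 × 84 = 10,310 g.

(a) 1.75 ppm; (b) 10.3 kg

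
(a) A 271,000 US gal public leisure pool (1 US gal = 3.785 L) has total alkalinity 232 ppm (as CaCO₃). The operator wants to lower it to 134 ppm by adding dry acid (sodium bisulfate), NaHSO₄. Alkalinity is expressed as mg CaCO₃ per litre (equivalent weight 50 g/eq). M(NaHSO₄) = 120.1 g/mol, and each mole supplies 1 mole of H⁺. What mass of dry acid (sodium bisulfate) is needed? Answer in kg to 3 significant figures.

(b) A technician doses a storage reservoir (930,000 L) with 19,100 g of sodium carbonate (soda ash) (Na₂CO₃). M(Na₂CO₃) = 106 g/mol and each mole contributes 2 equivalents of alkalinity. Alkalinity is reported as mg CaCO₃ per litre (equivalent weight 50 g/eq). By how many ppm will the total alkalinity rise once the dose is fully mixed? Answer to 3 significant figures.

(a) 241 kg; (b) 19.4 ppm

(a) Volume: 271,000 US gal × 3.785 L/gal = 1,025,735 L.
(a) Alkalinity to neutralize: (232 − 134) = 98 mg/L as CaCO₃ × 1,025,735 L = 100,500 g as CaCO₃.
(a) Equivalents of H⁺ required: 100,500 ÷ 50 g/eq = 2010 eq = 2010 mol NaHSO₄.
(a) Mass of NaHSO₄: 2010 × 120.1 = 241,500 g.

(b) Moles of Na₂CO₃: 19,100 g ÷ 106 g/mol = 180.2 mol → 360.4 eq of alkalinity.
(b) As CaCO₃: 360.4 eq × 50 g/eq = 18,020 g.
(b) Rise: 18,020 g / 930,000 L × 1000 = 19.38 mg/L.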